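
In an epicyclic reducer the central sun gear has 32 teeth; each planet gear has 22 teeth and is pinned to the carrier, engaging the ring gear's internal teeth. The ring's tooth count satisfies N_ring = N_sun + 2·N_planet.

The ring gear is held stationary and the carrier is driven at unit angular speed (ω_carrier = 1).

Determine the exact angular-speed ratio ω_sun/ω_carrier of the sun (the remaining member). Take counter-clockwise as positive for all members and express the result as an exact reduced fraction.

N_ring = 32 + 2·22 = 76
32(ω_s−ω_c) = −76(ω_r−ω_c),  ω_r=0, ω_c=1
ω_s = 1 − (76/32)(0−1) = 27/8
ω_s/ω_c = 27/8

27/8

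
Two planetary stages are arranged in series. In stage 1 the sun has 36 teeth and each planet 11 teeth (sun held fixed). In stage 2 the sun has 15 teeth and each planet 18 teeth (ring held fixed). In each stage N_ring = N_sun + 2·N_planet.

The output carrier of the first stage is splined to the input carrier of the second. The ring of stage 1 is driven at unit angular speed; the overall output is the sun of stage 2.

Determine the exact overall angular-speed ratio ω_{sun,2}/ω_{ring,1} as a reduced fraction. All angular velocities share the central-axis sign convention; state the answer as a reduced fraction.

Stage 1: N_ring = 36 + 2·11 = 58
Stage 1: 36(ω_s−ω_c) = −58(ω_r−ω_c),  ω_s=0, ω_r=1
Stage 1: 36(0−ω_c) = −58(1−ω_c)  ⇒  94ω_c = 58  ⇒  ω_c = 29/47
  ⇒ ω_c¹/ω_r¹ = 29/47
Stage 2: N_ring = 15 + 2·18 = 51
Stage 2: 15(ω_s−ω_c) = −51(ω_r−ω_c),  ω_r=0, ω_c=1
Stage 2: ω_s = 1 − (51/15)(0−1) = 22/5
  ⇒ ω_s²/ω_c² = 22/5
Coupling ω_c² = ω_c¹ ⇒ overall = 29/47 × 22/5 = 638/235

638/235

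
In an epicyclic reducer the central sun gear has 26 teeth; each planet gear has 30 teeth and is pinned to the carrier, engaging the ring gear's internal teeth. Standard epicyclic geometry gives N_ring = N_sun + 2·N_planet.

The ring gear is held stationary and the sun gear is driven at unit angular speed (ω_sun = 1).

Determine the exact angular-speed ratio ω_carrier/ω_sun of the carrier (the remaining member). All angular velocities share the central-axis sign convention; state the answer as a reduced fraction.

N_ring = 26 + 2·30 = 86
26(ω_s−ω_c) = −86(ω_r−ω_c),  ω_r=0, ω_s=1
26(1−ω_c) = −86(0−ω_c)  ⇒  112ω_c = 26  ⇒  ω_c = 13/56
ω_c/ω_s = 13/56

13/56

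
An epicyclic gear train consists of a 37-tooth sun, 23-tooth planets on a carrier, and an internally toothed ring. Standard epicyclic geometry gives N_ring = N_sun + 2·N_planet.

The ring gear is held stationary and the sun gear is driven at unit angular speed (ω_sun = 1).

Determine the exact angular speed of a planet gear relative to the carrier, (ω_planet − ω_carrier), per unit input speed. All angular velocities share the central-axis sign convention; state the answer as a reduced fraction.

-3071/2760

N_ring = 37 + 2·23 = 83
37(ω_s−ω_c) = −83(ω_r−ω_c),  ω_r=0, ω_s=1
37(1−ω_c) = −83(0−ω_c)  ⇒  120ω_c = 37  ⇒  ω_c = 37/120
sun–planet: 37·(1−37/120) = −23·(ω_p−ω_c)  ⇒  ω_p−ω_c = −(37/23)·(83/120) = -3071/2760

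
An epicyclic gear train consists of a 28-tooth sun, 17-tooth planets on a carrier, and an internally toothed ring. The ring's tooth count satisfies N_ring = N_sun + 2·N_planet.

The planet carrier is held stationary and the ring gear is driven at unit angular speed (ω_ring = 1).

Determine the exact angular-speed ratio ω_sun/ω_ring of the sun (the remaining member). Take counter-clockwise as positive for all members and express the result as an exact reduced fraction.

-31/14

N_ring = 28 + 2·17 = 62
28(ω_s−ω_c) = −62(ω_r−ω_c),  ω_c=0, ω_r=1
ω_s = 0 − (62/28)(1−0) = -31/14
ω_s/ω_r = -31/14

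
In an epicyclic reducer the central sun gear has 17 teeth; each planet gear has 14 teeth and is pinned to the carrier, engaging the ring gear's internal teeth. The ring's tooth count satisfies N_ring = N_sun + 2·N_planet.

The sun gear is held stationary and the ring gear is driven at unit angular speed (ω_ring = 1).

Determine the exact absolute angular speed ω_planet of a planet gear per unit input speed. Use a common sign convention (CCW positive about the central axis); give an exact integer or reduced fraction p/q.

45/28

N_ring = 17 + 2·14 = 45
17(ω_s−ω_c) = −45(ω_r−ω_c),  ω_s=0, ω_r=1
17(0−ω_c) = −45(1−ω_c)  ⇒  62ω_c = 45  ⇒  ω_c = 45/62
sun–planet: 17·(0−45/62) = −14·(ω_p−ω_c)  ⇒  ω_p−ω_c = −(17/14)·(-45/62) = 765/868
ω_p = 45/62 + 765/868 = 45/28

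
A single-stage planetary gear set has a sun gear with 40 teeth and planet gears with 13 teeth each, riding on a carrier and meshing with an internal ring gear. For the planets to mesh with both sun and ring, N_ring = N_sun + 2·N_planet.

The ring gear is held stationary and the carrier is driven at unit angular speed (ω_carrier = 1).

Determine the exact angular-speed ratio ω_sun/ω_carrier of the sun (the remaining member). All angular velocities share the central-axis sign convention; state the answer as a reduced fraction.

N_ring = 40 + 2·13 = 66
40(ω_s−ω_c) = −66(ω_r−ω_c),  ω_r=0, ω_c=1
ω_s = 1 − (66/40)(0−1) = 53/20
ω_s/ω_c = 53/20

53/20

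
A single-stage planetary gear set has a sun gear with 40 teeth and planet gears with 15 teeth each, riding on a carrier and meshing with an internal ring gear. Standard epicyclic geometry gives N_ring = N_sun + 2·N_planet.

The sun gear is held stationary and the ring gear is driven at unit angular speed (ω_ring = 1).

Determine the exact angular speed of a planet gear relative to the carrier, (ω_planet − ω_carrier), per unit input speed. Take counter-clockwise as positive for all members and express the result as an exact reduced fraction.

56/33

N_ring = 40 + 2·15 = 70
40(ω_s−ω_c) = −70(ω_r−ω_c),  ω_s=0, ω_r=1
40(0−ω_c) = −70(1−ω_c)  ⇒  110ω_c = 70  ⇒  ω_c = 7/11
sun–planet: 40·(0−7/11) = −15·(ω_p−ω_c)  ⇒  ω_p−ω_c = −(40/15)·(-7/11) = 56/33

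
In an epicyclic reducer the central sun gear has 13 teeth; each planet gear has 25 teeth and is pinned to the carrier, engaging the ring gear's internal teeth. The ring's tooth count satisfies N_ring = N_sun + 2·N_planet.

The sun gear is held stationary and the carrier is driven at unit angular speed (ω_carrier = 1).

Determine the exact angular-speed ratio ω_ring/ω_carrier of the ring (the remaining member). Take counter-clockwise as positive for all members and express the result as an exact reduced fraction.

N_ring = 13 + 2·25 = 63
13(ω_s−ω_c) = −63(ω_r−ω_c),  ω_s=0, ω_c=1
ω_r = 1 − (13/63)(0−1) = 76/63
ω_r/ω_c = 76/63

76/63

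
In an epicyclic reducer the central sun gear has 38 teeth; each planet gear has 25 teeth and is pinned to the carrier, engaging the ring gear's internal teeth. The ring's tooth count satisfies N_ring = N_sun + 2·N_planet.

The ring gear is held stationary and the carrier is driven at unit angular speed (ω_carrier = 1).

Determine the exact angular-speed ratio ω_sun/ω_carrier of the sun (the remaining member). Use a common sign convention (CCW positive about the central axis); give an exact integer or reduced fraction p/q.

63/19

N_ring = 38 + 2·25 = 88
38(ω_s−ω_c) = −88(ω_r−ω_c),  ω_r=0, ω_c=1
ω_s = 1 − (88/38)(0−1) = 63/19
ω_s/ω_c = 63/19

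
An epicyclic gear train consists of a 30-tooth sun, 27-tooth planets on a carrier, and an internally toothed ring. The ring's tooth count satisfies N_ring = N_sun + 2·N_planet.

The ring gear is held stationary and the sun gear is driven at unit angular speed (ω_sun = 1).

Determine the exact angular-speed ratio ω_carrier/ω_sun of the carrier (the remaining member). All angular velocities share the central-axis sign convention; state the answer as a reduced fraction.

5/19

N_ring = 30 + 2·27 = 84
30(ω_s−ω_c) = −84(ω_r−ω_c),  ω_r=0, ω_s=1
30(1−ω_c) = −84(0−ω_c)  ⇒  114ω_c = 30  ⇒  ω_c = 5/19
ω_c/ω_s = 5/19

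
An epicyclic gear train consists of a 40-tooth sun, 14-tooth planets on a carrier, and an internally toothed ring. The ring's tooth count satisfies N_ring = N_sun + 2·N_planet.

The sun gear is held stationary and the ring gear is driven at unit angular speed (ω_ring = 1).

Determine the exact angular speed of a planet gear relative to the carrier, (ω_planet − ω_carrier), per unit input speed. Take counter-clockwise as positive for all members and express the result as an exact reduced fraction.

N_ring = 40 + 2·14 = 68
40(ω_s−ω_c) = −68(ω_r−ω_c),  ω_s=0, ω_r=1
40(0−ω_c) = −68(1−ω_c)  ⇒  108ω_c = 68  ⇒  ω_c = 17/27
sun–planet: 40·(0−17/27) = −14·(ω_p−ω_c)  ⇒  ω_p−ω_c = −(40/14)·(-17/27) = 340/189

340/189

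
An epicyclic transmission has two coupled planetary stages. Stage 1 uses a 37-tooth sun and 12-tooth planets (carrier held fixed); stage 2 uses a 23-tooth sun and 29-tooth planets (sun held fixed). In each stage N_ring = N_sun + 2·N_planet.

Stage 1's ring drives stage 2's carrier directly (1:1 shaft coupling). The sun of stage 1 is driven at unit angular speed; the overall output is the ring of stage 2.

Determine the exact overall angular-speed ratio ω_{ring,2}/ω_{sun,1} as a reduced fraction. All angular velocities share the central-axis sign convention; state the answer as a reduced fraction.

-3848/4941

Stage 1: N_ring = 37 + 2·12 = 61
Stage 1: 37(ω_s−ω_c) = −61(ω_r−ω_c),  ω_c=0, ω_s=1
Stage 1: ω_r = 0 − (37/61)(1−0) = -37/61
  ⇒ ω_r¹/ω_s¹ = -37/61
Stage 2: N_ring = 23 + 2·29 = 81
Stage 2: 23(ω_s−ω_c) = −81(ω_r−ω_c),  ω_s=0, ω_c=1
Stage 2: ω_r = 1 − (23/81)(0−1) = 104/81
  ⇒ ω_r²/ω_c² = 104/81
Coupling ω_c² = ω_r¹ ⇒ overall = -37/61 × 104/81 = -3848/4941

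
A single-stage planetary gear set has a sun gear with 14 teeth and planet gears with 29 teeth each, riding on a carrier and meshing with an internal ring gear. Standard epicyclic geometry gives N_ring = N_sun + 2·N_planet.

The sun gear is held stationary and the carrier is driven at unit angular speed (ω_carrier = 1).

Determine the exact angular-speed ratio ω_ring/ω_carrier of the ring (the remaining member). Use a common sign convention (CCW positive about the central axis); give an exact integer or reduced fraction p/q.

43/36

N_ring = 14 + 2·29 = 72
14(ω_s−ω_c) = −72(ω_r−ω_c),  ω_s=0, ω_c=1
ω_r = 1 − (14/72)(0−1) = 43/36
ω_r/ω_c = 43/36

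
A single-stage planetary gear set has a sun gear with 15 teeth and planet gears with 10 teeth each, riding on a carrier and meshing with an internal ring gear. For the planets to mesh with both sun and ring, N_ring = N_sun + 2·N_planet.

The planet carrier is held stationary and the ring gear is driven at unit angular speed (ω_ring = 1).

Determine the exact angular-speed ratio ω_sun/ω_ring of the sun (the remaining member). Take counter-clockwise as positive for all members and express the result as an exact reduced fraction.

N_ring = 15 + 2·10 = 35
15(ω_s−ω_c) = −35(ω_r−ω_c),  ω_c=0, ω_r=1
ω_s = 0 − (35/15)(1−0) = -7/3
ω_s/ω_r = -7/3

-7/3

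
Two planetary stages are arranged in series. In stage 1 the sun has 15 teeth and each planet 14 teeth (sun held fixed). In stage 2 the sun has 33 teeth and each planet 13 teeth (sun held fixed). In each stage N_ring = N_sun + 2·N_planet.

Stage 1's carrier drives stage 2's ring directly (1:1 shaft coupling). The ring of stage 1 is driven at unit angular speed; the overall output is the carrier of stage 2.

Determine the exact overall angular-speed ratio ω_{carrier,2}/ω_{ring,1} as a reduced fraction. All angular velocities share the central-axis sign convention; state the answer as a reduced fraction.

Stage 1: N_ring = 15 + 2·14 = 43
Stage 1: 15(ω_s−ω_c) = −43(ω_r−ω_c),  ω_s=0, ω_r=1
Stage 1: 15(0−ω_c) = −43(1−ω_c)  ⇒  58ω_c = 43  ⇒  ω_c = 43/58
  ⇒ ω_c¹/ω_r¹ = 43/58
Stage 2: N_ring = 33 + 2·13 = 59
Stage 2: 33(ω_s−ω_c) = −59(ω_r−ω_c),  ω_s=0, ω_r=1
Stage 2: 33(0−ω_c) = −59(1−ω_c)  ⇒  92ω_c = 59  ⇒  ω_c = 59/92
  ⇒ ω_c²/ω_r² = 59/92
Coupling ω_r² = ω_c¹ ⇒ overall = 43/58 × 59/92 = 2537/5336

2537/5336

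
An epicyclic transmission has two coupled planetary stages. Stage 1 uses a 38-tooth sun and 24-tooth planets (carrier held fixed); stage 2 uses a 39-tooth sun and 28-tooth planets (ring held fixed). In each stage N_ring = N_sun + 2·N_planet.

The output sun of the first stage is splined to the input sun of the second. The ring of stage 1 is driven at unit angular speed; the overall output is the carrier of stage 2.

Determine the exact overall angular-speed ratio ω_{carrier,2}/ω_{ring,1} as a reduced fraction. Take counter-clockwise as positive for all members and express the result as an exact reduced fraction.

-1677/2546

Stage 1: N_ring = 38 + 2·24 = 86
Stage 1: 38(ω_s−ω_c) = −86(ω_r−ω_c),  ω_c=0, ω_r=1
Stage 1: ω_s = 0 − (86/38)(1−0) = -43/19
  ⇒ ω_s¹/ω_r¹ = -43/19
Stage 2: N_ring = 39 + 2·28 = 95
Stage 2: 39(ω_s−ω_c) = −95(ω_r−ω_c),  ω_r=0, ω_s=1
Stage 2: 39(1−ω_c) = −95(0−ω_c)  ⇒  134ω_c = 39  ⇒  ω_c = 39/134
  ⇒ ω_c²/ω_s² = 39/134
Coupling ω_s² = ω_s¹ ⇒ overall = -43/19 × 39/134 = -1677/2546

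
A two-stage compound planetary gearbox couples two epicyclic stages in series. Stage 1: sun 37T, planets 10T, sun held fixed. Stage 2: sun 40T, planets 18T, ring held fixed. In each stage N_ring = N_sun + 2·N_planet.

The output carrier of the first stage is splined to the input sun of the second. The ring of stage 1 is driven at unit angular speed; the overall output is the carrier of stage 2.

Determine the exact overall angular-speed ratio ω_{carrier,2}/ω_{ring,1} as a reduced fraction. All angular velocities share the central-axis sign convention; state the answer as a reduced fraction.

285/1363

Stage 1: N_ring = 37 + 2·10 = 57
Stage 1: 37(ω_s−ω_c) = −57(ω_r−ω_c),  ω_s=0, ω_r=1
Stage 1: 37(0−ω_c) = −57(1−ω_c)  ⇒  94ω_c = 57  ⇒  ω_c = 57/94
  ⇒ ω_c¹/ω_r¹ = 57/94
Stage 2: N_ring = 40 + 2·18 = 76
Stage 2: 40(ω_s−ω_c) = −76(ω_r−ω_c),  ω_r=0, ω_s=1
Stage 2: 40(1−ω_c) = −76(0−ω_c)  ⇒  116ω_c = 40  ⇒  ω_c = 10/29
  ⇒ ω_c²/ω_s² = 10/29
Coupling ω_s² = ω_c¹ ⇒ overall = 57/94 × 10/29 = 285/1363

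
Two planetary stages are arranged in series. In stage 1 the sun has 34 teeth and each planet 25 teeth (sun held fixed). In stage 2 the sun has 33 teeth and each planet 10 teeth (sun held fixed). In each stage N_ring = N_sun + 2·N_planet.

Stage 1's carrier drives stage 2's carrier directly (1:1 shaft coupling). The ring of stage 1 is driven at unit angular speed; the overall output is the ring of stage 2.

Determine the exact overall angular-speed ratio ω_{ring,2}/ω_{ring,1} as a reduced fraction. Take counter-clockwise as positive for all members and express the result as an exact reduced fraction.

Stage 1: N_ring = 34 + 2·25 = 84
Stage 1: 34(ω_s−ω_c) = −84(ω_r−ω_c),  ω_s=0, ω_r=1
Stage 1: 34(0−ω_c) = −84(1−ω_c)  ⇒  118ω_c = 84  ⇒  ω_c = 42/59
  ⇒ ω_c¹/ω_r¹ = 42/59
Stage 2: N_ring = 33 + 2·10 = 53
Stage 2: 33(ω_s−ω_c) = −53(ω_r−ω_c),  ω_s=0, ω_c=1
Stage 2: ω_r = 1 − (33/53)(0−1) = 86/53
  ⇒ ω_r²/ω_c² = 86/53
Coupling ω_c² = ω_c¹ ⇒ overall = 42/59 × 86/53 = 3612/3127

3612/3127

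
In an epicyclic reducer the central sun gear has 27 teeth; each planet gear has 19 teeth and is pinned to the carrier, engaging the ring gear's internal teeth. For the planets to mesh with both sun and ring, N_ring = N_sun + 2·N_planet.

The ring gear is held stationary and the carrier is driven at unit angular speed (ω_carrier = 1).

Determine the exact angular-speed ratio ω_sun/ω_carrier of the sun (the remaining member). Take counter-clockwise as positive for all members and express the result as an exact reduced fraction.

N_ring = 27 + 2·19 = 65
27(ω_s−ω_c) = −65(ω_r−ω_c),  ω_r=0, ω_c=1
ω_s = 1 − (65/27)(0−1) = 92/27
ω_s/ω_c = 92/27

92/27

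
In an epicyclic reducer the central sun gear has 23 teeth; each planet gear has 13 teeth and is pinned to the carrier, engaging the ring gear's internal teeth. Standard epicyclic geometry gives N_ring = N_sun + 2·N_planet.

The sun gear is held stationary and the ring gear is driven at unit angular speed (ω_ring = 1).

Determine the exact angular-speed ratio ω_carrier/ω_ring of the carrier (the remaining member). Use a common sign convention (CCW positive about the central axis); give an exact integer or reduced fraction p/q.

49/72

N_ring = 23 + 2·13 = 49
23(ω_s−ω_c) = −49(ω_r−ω_c),  ω_s=0, ω_r=1
23(0−ω_c) = −49(1−ω_c)  ⇒  72ω_c = 49  ⇒  ω_c = 49/72
ω_c/ω_r = 49/72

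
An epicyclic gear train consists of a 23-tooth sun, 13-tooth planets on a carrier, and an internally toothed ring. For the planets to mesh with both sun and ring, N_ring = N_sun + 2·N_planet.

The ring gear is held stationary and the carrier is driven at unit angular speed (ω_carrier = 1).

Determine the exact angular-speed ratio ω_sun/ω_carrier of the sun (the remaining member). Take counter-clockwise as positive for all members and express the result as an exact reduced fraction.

N_ring = 23 + 2·13 = 49
23(ω_s−ω_c) = −49(ω_r−ω_c),  ω_r=0, ω_c=1
ω_s = 1 − (49/23)(0−1) = 72/23
ω_s/ω_c = 72/23

72/23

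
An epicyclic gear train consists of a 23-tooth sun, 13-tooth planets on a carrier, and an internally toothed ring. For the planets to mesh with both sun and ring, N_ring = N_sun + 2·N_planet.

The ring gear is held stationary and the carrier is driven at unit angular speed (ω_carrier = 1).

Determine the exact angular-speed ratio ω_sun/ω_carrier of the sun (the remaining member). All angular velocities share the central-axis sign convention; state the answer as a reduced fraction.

N_ring = 23 + 2·13 = 49
23(ω_s−ω_c) = −49(ω_r−ω_c),  ω_r=0, ω_c=1
ω_s = 1 − (49/23)(0−1) = 72/23
ω_s/ω_c = 72/23

72/23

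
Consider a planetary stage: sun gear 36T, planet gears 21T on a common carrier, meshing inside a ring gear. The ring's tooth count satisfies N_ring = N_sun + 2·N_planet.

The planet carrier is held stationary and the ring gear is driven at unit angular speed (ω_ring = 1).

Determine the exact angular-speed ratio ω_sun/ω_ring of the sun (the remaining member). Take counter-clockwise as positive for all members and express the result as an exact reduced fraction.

-13/6

N_ring = 36 + 2·21 = 78
36(ω_s−ω_c) = −78(ω_r−ω_c),  ω_c=0, ω_r=1
ω_s = 0 − (78/36)(1−0) = -13/6
ω_s/ω_r = -13/6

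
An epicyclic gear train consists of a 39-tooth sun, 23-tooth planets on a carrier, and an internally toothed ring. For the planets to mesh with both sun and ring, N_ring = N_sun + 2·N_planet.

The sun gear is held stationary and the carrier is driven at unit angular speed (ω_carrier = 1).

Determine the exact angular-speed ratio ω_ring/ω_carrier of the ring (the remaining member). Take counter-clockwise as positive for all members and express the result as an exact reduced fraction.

124/85

N_ring = 39 + 2·23 = 85
39(ω_s−ω_c) = −85(ω_r−ω_c),  ω_s=0, ω_c=1
ω_r = 1 − (39/85)(0−1) = 124/85
ω_r/ω_c = 124/85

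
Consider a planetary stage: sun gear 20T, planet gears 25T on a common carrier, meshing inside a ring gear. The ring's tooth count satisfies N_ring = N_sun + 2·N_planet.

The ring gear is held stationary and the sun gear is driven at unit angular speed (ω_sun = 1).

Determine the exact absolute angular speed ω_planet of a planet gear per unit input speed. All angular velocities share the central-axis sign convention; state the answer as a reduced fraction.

N_ring = 20 + 2·25 = 70
20(ω_s−ω_c) = −70(ω_r−ω_c),  ω_r=0, ω_s=1
20(1−ω_c) = −70(0−ω_c)  ⇒  90ω_c = 20  ⇒  ω_c = 2/9
sun–planet: 20·(1−2/9) = −25·(ω_p−ω_c)  ⇒  ω_p−ω_c = −(20/25)·(7/9) = -28/45
ω_p = 2/9 − 28/45 = -2/5

-2/5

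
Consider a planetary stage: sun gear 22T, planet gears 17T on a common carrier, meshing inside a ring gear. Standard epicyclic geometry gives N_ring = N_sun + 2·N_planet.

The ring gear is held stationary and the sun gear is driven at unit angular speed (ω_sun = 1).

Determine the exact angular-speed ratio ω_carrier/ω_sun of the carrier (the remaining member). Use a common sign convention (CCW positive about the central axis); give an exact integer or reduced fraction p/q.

N_ring = 22 + 2·17 = 56
22(ω_s−ω_c) = −56(ω_r−ω_c),  ω_r=0, ω_s=1
22(1−ω_c) = −56(0−ω_c)  ⇒  78ω_c = 22  ⇒  ω_c = 11/39
ω_c/ω_s = 11/39

11/39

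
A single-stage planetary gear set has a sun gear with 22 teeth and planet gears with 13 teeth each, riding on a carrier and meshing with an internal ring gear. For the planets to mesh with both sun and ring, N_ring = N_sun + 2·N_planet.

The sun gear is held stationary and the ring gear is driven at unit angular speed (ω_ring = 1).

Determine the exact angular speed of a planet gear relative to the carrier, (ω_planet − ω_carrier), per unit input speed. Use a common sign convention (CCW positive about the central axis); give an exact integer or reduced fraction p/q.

528/455

N_ring = 22 + 2·13 = 48
22(ω_s−ω_c) = −48(ω_r−ω_c),  ω_s=0, ω_r=1
22(0−ω_c) = −48(1−ω_c)  ⇒  70ω_c = 48  ⇒  ω_c = 24/35
sun–planet: 22·(0−24/35) = −13·(ω_p−ω_c)  ⇒  ω_p−ω_c = −(22/13)·(-24/35) = 528/455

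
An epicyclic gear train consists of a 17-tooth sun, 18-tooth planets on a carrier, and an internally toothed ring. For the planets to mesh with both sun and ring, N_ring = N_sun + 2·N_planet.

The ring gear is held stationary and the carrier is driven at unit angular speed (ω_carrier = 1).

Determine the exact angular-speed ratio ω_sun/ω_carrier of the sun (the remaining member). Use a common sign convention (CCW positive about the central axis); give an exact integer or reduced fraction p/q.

70/17

N_ring = 17 + 2·18 = 53
17(ω_s−ω_c) = −53(ω_r−ω_c),  ω_r=0, ω_c=1
ω_s = 1 − (53/17)(0−1) = 70/17
ω_s/ω_c = 70/17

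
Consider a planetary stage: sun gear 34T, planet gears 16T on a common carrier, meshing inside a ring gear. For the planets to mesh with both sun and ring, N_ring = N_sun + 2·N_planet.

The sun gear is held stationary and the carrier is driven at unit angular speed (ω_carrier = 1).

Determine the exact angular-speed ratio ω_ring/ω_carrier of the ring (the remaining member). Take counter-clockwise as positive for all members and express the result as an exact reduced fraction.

50/33

N_ring = 34 + 2·16 = 66
34(ω_s−ω_c) = −66(ω_r−ω_c),  ω_s=0, ω_c=1
ω_r = 1 − (34/66)(0−1) = 50/33
ω_r/ω_c = 50/33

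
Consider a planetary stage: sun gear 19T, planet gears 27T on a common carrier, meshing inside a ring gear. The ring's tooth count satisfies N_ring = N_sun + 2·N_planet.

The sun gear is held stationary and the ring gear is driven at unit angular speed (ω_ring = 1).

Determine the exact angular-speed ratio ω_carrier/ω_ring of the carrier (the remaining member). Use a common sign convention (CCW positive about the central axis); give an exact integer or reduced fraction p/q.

73/92

N_ring = 19 + 2·27 = 73
19(ω_s−ω_c) = −73(ω_r−ω_c),  ω_s=0, ω_r=1
19(0−ω_c) = −73(1−ω_c)  ⇒  92ω_c = 73  ⇒  ω_c = 73/92
ω_c/ω_r = 73/92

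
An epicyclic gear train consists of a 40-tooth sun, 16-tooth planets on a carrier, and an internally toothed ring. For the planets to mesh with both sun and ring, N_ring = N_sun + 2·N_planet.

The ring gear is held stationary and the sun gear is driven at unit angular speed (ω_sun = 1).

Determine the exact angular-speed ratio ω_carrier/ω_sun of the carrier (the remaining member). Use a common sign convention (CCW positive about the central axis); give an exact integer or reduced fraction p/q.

5/14

N_ring = 40 + 2·16 = 72
40(ω_s−ω_c) = −72(ω_r−ω_c),  ω_r=0, ω_s=1
40(1−ω_c) = −72(0−ω_c)  ⇒  112ω_c = 40  ⇒  ω_c = 5/14
ω_c/ω_s = 5/14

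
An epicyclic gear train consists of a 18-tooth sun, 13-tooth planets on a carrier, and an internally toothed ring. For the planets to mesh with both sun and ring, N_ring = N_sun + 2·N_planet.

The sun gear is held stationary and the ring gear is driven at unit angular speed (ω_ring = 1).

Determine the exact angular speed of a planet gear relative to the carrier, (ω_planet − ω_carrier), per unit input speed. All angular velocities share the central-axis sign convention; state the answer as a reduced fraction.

396/403

N_ring = 18 + 2·13 = 44
18(ω_s−ω_c) = −44(ω_r−ω_c),  ω_s=0, ω_r=1
18(0−ω_c) = −44(1−ω_c)  ⇒  62ω_c = 44  ⇒  ω_c = 22/31
sun–planet: 18·(0−22/31) = −13·(ω_p−ω_c)  ⇒  ω_p−ω_c = −(18/13)·(-22/31) = 396/403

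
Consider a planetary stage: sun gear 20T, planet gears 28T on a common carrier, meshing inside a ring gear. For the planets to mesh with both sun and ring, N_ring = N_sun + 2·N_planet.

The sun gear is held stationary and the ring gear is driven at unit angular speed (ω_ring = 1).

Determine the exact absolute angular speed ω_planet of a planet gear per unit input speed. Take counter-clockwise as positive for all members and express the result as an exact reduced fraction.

19/14

N_ring = 20 + 2·28 = 76
20(ω_s−ω_c) = −76(ω_r−ω_c),  ω_s=0, ω_r=1
20(0−ω_c) = −76(1−ω_c)  ⇒  96ω_c = 76  ⇒  ω_c = 19/24
sun–planet: 20·(0−19/24) = −28·(ω_p−ω_c)  ⇒  ω_p−ω_c = −(20/28)·(-19/24) = 95/168
ω_p = 19/24 + 95/168 = 19/14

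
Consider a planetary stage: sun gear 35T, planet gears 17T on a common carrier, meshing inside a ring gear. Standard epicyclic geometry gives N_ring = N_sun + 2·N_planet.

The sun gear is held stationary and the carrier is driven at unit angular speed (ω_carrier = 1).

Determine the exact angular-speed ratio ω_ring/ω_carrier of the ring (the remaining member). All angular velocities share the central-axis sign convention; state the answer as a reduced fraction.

104/69

N_ring = 35 + 2·17 = 69
35(ω_s−ω_c) = −69(ω_r−ω_c),  ω_s=0, ω_c=1
ω_r = 1 − (35/69)(0−1) = 104/69
ω_r/ω_c = 104/69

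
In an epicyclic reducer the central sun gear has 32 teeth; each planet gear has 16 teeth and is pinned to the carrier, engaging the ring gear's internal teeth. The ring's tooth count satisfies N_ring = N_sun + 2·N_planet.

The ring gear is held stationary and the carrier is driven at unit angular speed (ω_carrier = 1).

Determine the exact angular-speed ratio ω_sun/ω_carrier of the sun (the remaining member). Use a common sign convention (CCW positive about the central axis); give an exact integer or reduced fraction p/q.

3

N_ring = 32 + 2·16 = 64
32(ω_s−ω_c) = −64(ω_r−ω_c),  ω_r=0, ω_c=1
ω_s = 1 − (64/32)(0−1) = 3
ω_s/ω_c = 3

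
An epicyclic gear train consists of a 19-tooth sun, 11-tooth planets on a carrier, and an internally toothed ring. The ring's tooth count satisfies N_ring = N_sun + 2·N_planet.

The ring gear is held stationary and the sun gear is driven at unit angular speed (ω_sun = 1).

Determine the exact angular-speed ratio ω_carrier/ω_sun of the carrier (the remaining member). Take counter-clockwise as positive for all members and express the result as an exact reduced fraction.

N_ring = 19 + 2·11 = 41
19(ω_s−ω_c) = −41(ω_r−ω_c),  ω_r=0, ω_s=1
19(1−ω_c) = −41(0−ω_c)  ⇒  60ω_c = 19  ⇒  ω_c = 19/60
ω_c/ω_s = 19/60

19/60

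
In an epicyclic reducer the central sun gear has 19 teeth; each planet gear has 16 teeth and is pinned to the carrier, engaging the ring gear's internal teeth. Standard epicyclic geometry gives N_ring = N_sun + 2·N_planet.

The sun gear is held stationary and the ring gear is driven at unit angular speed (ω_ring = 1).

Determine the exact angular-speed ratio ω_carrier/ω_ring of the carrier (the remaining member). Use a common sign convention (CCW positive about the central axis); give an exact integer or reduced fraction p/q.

N_ring = 19 + 2·16 = 51
19(ω_s−ω_c) = −51(ω_r−ω_c),  ω_s=0, ω_r=1
19(0−ω_c) = −51(1−ω_c)  ⇒  70ω_c = 51  ⇒  ω_c = 51/70
ω_c/ω_r = 51/70

51/70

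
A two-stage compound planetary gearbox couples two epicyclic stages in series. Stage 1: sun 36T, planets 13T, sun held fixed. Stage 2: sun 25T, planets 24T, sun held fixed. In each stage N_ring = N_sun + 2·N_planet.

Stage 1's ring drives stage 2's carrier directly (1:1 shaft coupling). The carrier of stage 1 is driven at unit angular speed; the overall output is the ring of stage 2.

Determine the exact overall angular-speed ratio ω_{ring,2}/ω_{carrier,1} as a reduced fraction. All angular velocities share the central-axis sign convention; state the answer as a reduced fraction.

Stage 1: N_ring = 36 + 2·13 = 62
Stage 1: 36(ω_s−ω_c) = −62(ω_r−ω_c),  ω_s=0, ω_c=1
Stage 1: ω_r = 1 − (36/62)(0−1) = 49/31
  ⇒ ω_r¹/ω_c¹ = 49/31
Stage 2: N_ring = 25 + 2·24 = 73
Stage 2: 25(ω_s−ω_c) = −73(ω_r−ω_c),  ω_s=0, ω_c=1
Stage 2: ω_r = 1 − (25/73)(0−1) = 98/73
  ⇒ ω_r²/ω_c² = 98/73
Coupling ω_c² = ω_r¹ ⇒ overall = 49/31 × 98/73 = 4802/2263

4802/2263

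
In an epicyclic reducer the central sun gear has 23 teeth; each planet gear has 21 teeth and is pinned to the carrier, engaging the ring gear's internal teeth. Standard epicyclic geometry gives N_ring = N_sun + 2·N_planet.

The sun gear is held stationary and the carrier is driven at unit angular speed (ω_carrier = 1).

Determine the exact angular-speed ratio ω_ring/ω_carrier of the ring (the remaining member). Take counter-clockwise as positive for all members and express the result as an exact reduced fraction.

N_ring = 23 + 2·21 = 65
23(ω_s−ω_c) = −65(ω_r−ω_c),  ω_s=0, ω_c=1
ω_r = 1 − (23/65)(0−1) = 88/65
ω_r/ω_c = 88/65

88/65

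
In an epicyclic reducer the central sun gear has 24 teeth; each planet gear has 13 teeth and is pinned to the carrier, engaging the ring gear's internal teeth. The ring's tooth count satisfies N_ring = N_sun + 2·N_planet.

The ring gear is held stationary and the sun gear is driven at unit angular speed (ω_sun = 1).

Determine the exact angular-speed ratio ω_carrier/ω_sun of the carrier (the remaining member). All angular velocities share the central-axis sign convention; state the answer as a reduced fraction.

N_ring = 24 + 2·13 = 50
24(ω_s−ω_c) = −50(ω_r−ω_c),  ω_r=0, ω_s=1
24(1−ω_c) = −50(0−ω_c)  ⇒  74ω_c = 24  ⇒  ω_c = 12/37
ω_c/ω_s = 12/37

12/37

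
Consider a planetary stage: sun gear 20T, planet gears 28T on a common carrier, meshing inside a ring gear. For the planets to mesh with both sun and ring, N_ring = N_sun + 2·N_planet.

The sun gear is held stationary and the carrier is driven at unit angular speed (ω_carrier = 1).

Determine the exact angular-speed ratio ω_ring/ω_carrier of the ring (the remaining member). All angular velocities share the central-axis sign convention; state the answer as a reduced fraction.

24/19

N_ring = 20 + 2·28 = 76
20(ω_s−ω_c) = −76(ω_r−ω_c),  ω_s=0, ω_c=1
ω_r = 1 − (20/76)(0−1) = 24/19
ω_r/ω_c = 24/19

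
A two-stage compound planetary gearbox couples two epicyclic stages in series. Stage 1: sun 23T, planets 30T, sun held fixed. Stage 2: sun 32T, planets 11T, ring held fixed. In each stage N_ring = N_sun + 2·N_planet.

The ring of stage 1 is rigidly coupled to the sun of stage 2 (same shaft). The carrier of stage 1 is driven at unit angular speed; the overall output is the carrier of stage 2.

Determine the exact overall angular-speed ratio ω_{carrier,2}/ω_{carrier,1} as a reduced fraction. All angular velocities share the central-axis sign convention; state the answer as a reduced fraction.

1696/3569

Stage 1: N_ring = 23 + 2·30 = 83
Stage 1: 23(ω_s−ω_c) = −83(ω_r−ω_c),  ω_s=0, ω_c=1
Stage 1: ω_r = 1 − (23/83)(0−1) = 106/83
  ⇒ ω_r¹/ω_c¹ = 106/83
Stage 2: N_ring = 32 + 2·11 = 54
Stage 2: 32(ω_s−ω_c) = −54(ω_r−ω_c),  ω_r=0, ω_s=1
Stage 2: 32(1−ω_c) = −54(0−ω_c)  ⇒  86ω_c = 32  ⇒  ω_c = 16/43
  ⇒ ω_c²/ω_s² = 16/43
Coupling ω_s² = ω_r¹ ⇒ overall = 106/83 × 16/43 = 1696/3569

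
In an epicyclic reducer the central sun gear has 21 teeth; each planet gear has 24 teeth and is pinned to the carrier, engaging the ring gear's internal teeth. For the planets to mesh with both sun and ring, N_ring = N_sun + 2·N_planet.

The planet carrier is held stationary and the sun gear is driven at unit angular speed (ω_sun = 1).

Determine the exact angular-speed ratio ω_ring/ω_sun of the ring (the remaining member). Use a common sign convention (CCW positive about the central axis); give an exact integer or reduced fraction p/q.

N_ring = 21 + 2·24 = 69
21(ω_s−ω_c) = −69(ω_r−ω_c),  ω_c=0, ω_s=1
ω_r = 0 − (21/69)(1−0) = -7/23
ω_r/ω_s = -7/23

-7/23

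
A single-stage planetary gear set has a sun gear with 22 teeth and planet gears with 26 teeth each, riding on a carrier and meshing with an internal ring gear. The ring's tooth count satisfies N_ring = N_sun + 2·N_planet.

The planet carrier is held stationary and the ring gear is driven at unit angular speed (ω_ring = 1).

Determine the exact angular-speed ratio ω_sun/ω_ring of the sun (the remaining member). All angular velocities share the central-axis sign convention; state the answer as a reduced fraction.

N_ring = 22 + 2·26 = 74
22(ω_s−ω_c) = −74(ω_r−ω_c),  ω_c=0, ω_r=1
ω_s = 0 − (74/22)(1−0) = -37/11
ω_s/ω_r = -37/11

-37/11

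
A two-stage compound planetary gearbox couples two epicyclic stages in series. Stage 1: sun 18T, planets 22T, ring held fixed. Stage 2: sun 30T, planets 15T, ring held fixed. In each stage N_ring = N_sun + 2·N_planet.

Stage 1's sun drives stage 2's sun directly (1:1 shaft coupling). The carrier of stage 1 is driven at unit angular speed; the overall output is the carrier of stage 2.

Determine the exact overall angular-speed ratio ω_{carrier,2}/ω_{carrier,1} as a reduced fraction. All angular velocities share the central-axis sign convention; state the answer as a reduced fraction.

40/27

Stage 1: N_ring = 18 + 2·22 = 62
Stage 1: 18(ω_s−ω_c) = −62(ω_r−ω_c),  ω_r=0, ω_c=1
Stage 1: ω_s = 1 − (62/18)(0−1) = 40/9
  ⇒ ω_s¹/ω_c¹ = 40/9
Stage 2: N_ring = 30 + 2·15 = 60
Stage 2: 30(ω_s−ω_c) = −60(ω_r−ω_c),  ω_r=0, ω_s=1
Stage 2: 30(1−ω_c) = −60(0−ω_c)  ⇒  90ω_c = 30  ⇒  ω_c = 1/3
  ⇒ ω_c²/ω_s² = 1/3
Coupling ω_s² = ω_s¹ ⇒ overall = 40/9 × 1/3 = 40/27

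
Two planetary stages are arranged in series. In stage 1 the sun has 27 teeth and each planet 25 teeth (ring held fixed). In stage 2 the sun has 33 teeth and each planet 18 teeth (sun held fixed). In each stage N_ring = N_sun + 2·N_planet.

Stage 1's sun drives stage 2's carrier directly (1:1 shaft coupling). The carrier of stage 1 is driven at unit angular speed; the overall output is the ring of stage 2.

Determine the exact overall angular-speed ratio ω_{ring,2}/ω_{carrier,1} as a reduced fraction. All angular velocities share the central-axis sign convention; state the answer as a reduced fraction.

3536/621

Stage 1: N_ring = 27 + 2·25 = 77
Stage 1: 27(ω_s−ω_c) = −77(ω_r−ω_c),  ω_r=0, ω_c=1
Stage 1: ω_s = 1 − (77/27)(0−1) = 104/27
  ⇒ ω_s¹/ω_c¹ = 104/27
Stage 2: N_ring = 33 + 2·18 = 69
Stage 2: 33(ω_s−ω_c) = −69(ω_r−ω_c),  ω_s=0, ω_c=1
Stage 2: ω_r = 1 − (33/69)(0−1) = 34/23
  ⇒ ω_r²/ω_c² = 34/23
Coupling ω_c² = ω_s¹ ⇒ overall = 104/27 × 34/23 = 3536/621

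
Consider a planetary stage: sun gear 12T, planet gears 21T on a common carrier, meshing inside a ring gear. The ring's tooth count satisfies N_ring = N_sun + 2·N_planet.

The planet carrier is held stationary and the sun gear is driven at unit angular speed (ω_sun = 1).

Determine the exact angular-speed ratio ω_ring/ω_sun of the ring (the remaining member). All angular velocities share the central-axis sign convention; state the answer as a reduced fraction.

-2/9

N_ring = 12 + 2·21 = 54
12(ω_s−ω_c) = −54(ω_r−ω_c),  ω_c=0, ω_s=1
ω_r = 0 − (12/54)(1−0) = -2/9
ω_r/ω_s = -2/9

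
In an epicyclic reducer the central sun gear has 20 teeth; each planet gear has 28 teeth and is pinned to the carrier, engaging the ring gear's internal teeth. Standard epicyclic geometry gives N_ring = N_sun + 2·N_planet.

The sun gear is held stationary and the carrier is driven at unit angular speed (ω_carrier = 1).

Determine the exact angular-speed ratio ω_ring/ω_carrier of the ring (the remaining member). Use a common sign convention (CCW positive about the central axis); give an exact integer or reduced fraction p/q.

24/19

N_ring = 20 + 2·28 = 76
20(ω_s−ω_c) = −76(ω_r−ω_c),  ω_s=0, ω_c=1
ω_r = 1 − (20/76)(0−1) = 24/19
ω_r/ω_c = 24/19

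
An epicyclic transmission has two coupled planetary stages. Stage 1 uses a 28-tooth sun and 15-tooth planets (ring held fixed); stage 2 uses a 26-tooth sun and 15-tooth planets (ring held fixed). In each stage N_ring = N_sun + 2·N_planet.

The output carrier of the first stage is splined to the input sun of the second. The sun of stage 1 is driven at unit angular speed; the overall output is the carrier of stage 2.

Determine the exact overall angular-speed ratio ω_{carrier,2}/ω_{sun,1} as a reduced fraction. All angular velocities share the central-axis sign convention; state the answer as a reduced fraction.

182/1763

Stage 1: N_ring = 28 + 2·15 = 58
Stage 1: 28(ω_s−ω_c) = −58(ω_r−ω_c),  ω_r=0, ω_s=1
Stage 1: 28(1−ω_c) = −58(0−ω_c)  ⇒  86ω_c = 28  ⇒  ω_c = 14/43
  ⇒ ω_c¹/ω_s¹ = 14/43
Stage 2: N_ring = 26 + 2·15 = 56
Stage 2: 26(ω_s−ω_c) = −56(ω_r−ω_c),  ω_r=0, ω_s=1
Stage 2: 26(1−ω_c) = −56(0−ω_c)  ⇒  82ω_c = 26  ⇒  ω_c = 13/41
  ⇒ ω_c²/ω_s² = 13/41
Coupling ω_s² = ω_c¹ ⇒ overall = 14/43 × 13/41 = 182/1763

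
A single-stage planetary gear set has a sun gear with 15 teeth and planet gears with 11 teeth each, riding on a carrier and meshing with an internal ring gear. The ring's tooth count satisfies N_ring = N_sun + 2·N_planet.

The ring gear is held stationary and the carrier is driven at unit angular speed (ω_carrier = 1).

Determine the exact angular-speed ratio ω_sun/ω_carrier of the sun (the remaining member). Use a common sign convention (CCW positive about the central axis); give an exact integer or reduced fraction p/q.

52/15

N_ring = 15 + 2·11 = 37
15(ω_s−ω_c) = −37(ω_r−ω_c),  ω_r=0, ω_c=1
ω_s = 1 − (37/15)(0−1) = 52/15
ω_s/ω_c = 52/15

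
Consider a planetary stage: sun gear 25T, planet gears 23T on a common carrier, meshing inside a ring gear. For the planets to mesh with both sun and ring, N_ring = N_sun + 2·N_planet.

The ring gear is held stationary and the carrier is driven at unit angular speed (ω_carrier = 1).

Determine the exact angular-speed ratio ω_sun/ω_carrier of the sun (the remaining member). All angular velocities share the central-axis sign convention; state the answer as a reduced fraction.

N_ring = 25 + 2·23 = 71
25(ω_s−ω_c) = −71(ω_r−ω_c),  ω_r=0, ω_c=1
ω_s = 1 − (71/25)(0−1) = 96/25
ω_s/ω_c = 96/25

96/25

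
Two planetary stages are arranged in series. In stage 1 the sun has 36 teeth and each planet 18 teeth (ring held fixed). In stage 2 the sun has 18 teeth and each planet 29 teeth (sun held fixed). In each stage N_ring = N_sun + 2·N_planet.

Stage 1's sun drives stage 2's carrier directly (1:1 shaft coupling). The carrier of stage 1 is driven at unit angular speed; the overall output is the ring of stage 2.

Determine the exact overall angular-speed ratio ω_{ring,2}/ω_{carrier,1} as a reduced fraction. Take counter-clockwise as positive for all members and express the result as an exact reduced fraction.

Stage 1: N_ring = 36 + 2·18 = 72
Stage 1: 36(ω_s−ω_c) = −72(ω_r−ω_c),  ω_r=0, ω_c=1
Stage 1: ω_s = 1 − (72/36)(0−1) = 3
  ⇒ ω_s¹/ω_c¹ = 3
Stage 2: N_ring = 18 + 2·29 = 76
Stage 2: 18(ω_s−ω_c) = −76(ω_r−ω_c),  ω_s=0, ω_c=1
Stage 2: ω_r = 1 − (18/76)(0−1) = 47/38
  ⇒ ω_r²/ω_c² = 47/38
Coupling ω_c² = ω_s¹ ⇒ overall = 3 × 47/38 = 141/38

141/38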